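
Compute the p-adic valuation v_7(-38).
v_7(-38) = 0

v_7(n) is the largest exponent k such that 7^k divides n. Factor out: -38 = -7^0 · 38. (Sign doesn't affect v_p.) So v_7(-38) = 0.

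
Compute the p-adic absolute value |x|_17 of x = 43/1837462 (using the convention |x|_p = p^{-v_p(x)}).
|43/1837462|_17 = 83521

Step 1 — compute v_17(x) by factoring powers of 17 out of the numerator and denominator: v_17(43/1837462) = -4. Step 2 — apply |x|_p = p^{-v_p(x)} = 17^{4} = 83521.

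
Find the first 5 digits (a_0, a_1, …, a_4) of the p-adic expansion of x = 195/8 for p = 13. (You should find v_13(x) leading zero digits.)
(a_0, …, a_4) = (0, 10, 1, 8, 1)

v_13(195/8) = 1, so a_0 = ... = a_0 = 0. Factor out: x = 13^1 · u with u = 15/8 a unit in ℤ_13. Expand u iteratively via a_{v+i} = u_i mod 13, u_{i+1} = (u_i − a_{v+i})/13:
  u_0 = 15/8;  a_1 = 10;  u_1 = (u_0 − 10)/13 = -5/8
  u_1 = -5/8;  a_2 = 1;  u_2 = (u_1 − 1)/13 = -1/8
  u_2 = -1/8;  a_3 = 8;  u_3 = (u_2 − 8)/13 = -5/8
  u_3 = -5/8;  a_4 = 1;  u_4 = (u_3 − 1)/13 = -1/8
Digits: (0, 10, 1, 8, 1).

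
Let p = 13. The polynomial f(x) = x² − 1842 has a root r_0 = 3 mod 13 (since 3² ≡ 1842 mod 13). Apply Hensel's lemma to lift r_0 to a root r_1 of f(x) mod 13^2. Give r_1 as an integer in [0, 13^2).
r_1 = 55 (mod 169)

Hensel's recurrence: r_{i+1} = r_i − f(r_i)·(f′(r_i))^{-1} mod 13^{i+2}, with f′(x) = 2x. Iterate:
  r_0 = 3 (mod 13)
  r_1 = 55 (mod 169)
Final: r_1 = 55, and one checks f(r_1) ≡ 0 mod 13^2.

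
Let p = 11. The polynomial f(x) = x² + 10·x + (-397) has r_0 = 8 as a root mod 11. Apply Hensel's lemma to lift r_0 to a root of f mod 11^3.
r_2 = 283 (mod 1331)

Hensel: r_{i+1} = r_i − f(r_i)·(f′(r_i))^{-1} mod 11^{i+2}, f′(x) = 2x + 10. Iterate:
  r_0 = 8 (mod 11)
  r_1 = 41 (mod 121)
  r_2 = 283 (mod 1331)
Final: r = 283 satisfies f(r) ≡ 0 mod 11^3.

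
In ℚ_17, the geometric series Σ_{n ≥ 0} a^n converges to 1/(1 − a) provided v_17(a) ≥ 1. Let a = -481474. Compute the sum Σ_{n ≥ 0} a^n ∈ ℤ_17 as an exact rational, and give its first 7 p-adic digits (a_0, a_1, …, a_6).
Σ a^n = 1/(1 − a) = 1/481475;  first 7 digits = (1, 0, 0, 4, 11, 16, 15)

v_17(a) = 3 ≥ 1, so the series converges in ℤ_17 to 1/(1 − a) = 1/(1 − (-481474)) = 1/481475. Expand this rational in ℤ_17: compute digits iteratively via d_i = x_i mod 17, x_{i+1} = (x_i − d_i)/17. The first 7 digits are (1, 0, 0, 4, 11, 16, 15).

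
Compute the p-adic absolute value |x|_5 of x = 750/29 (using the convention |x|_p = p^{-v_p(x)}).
|750/29|_5 = 1/125

Step 1 — compute v_5(x) by factoring powers of 5 out of the numerator and denominator: v_5(750/29) = 3. Step 2 — apply |x|_p = p^{-v_p(x)} = 5^{-3} = 1/125.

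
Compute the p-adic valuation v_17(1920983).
v_17(1920983) = 4

v_17(n) is the largest exponent k such that 17^k divides n. Factor out: 1920983 = 17^4 · 23. (Sign doesn't affect v_p.) So v_17(1920983) = 4.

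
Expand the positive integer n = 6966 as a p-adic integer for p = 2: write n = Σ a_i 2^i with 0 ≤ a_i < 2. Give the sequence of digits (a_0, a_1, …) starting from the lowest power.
(a_0, a_1, …) = (0, 1, 1, 0, 1, 1, 0, 0, 1, 1, 0, 1, 1)

Repeated division by 2 gives the digits low-to-high: 6966 = 1·2^1 + 1·2^2 + 1·2^4 + 1·2^5 + 1·2^8 + 1·2^9 + 1·2^11 + 1·2^12. Digit sequence: (0, 1, 1, 0, 1, 1, 0, 0, 1, 1, 0, 1, 1).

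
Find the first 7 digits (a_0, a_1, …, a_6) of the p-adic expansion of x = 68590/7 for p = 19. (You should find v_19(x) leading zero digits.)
(a_0, …, a_6) = (0, 0, 0, 15, 2, 8, 5)

v_19(68590/7) = 3, so a_0 = ... = a_2 = 0. Factor out: x = 19^3 · u with u = 10/7 a unit in ℤ_19. Expand u iteratively via a_{v+i} = u_i mod 19, u_{i+1} = (u_i − a_{v+i})/19:
  u_0 = 10/7;  a_3 = 15;  u_1 = (u_0 − 15)/19 = -5/7
  u_1 = -5/7;  a_4 = 2;  u_2 = (u_1 − 2)/19 = -1/7
  u_2 = -1/7;  a_5 = 8;  u_3 = (u_2 − 8)/19 = -3/7
  u_3 = -3/7;  a_6 = 5;  u_4 = (u_3 − 5)/19 = -2/7
Digits: (0, 0, 0, 15, 2, 8, 5).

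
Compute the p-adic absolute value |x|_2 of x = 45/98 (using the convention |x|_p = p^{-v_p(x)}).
|45/98|_2 = 2

Step 1 — compute v_2(x) by factoring powers of 2 out of the numerator and denominator: v_2(45/98) = -1. Step 2 — apply |x|_p = p^{-v_p(x)} = 2^{1} = 2.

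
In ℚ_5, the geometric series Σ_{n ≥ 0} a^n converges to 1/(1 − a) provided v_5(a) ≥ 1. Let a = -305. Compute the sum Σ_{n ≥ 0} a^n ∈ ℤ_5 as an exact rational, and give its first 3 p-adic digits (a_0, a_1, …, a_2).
Σ a^n = 1/(1 − a) = 1/306;  first 3 digits = (1, 4, 3)

v_5(a) = 1 ≥ 1, so the series converges in ℤ_5 to 1/(1 − a) = 1/(1 − (-305)) = 1/306. Expand this rational in ℤ_5: compute digits iteratively via d_i = x_i mod 5, x_{i+1} = (x_i − d_i)/5. The first 3 digits are (1, 4, 3).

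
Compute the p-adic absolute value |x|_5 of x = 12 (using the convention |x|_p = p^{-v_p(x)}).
|12|_5 = 1

Step 1 — compute v_5(x) by factoring powers of 5 out of the numerator and denominator: v_5(12) = 0. Step 2 — apply |x|_p = p^{-v_p(x)} = 5^{0} = 1.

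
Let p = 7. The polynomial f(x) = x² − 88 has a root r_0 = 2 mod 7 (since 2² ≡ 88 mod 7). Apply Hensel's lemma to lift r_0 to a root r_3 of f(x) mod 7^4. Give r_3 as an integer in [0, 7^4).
r_3 = 170 (mod 2401)

Hensel's recurrence: r_{i+1} = r_i − f(r_i)·(f′(r_i))^{-1} mod 7^{i+2}, with f′(x) = 2x. Iterate:
  r_0 = 2 (mod 7)
  r_1 = 23 (mod 49)
  r_2 = 170 (mod 343)
  r_3 = 170 (mod 2401)
Final: r_3 = 170, and one checks f(r_3) ≡ 0 mod 7^4.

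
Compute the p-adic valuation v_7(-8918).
v_7(-8918) = 3

v_7(n) is the largest exponent k such that 7^k divides n. Factor out: -8918 = -7^3 · 26. (Sign doesn't affect v_p.) So v_7(-8918) = 3.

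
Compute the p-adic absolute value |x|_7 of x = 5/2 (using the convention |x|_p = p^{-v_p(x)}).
|5/2|_7 = 1

Step 1 — compute v_7(x) by factoring powers of 7 out of the numerator and denominator: v_7(5/2) = 0. Step 2 — apply |x|_p = p^{-v_p(x)} = 7^{0} = 1.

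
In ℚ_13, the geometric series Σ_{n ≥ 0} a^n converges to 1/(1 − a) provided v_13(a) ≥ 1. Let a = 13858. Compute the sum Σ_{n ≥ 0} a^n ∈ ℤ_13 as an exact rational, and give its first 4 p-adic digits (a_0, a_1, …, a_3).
Σ a^n = 1/(1 − a) = -1/13857;  first 4 digits = (1, 0, 4, 6)

v_13(a) = 2 ≥ 1, so the series converges in ℤ_13 to 1/(1 − a) = 1/(1 − 13858) = -1/13857. Expand this rational in ℤ_13: compute digits iteratively via d_i = x_i mod 13, x_{i+1} = (x_i − d_i)/13. The first 4 digits are (1, 0, 4, 6).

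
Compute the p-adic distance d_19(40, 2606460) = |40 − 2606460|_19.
d_19(40, 2606460) = 1/130321

Step 1 — x − y = 40 − 2606460 = -2606420. Step 2 — v_19(-2606420) = 4 (factor: -2606420 = −(19^4 · 20); the sign does not affect v_p). Step 3 — |x − y|_19 = 19^{-4} = 1/130321.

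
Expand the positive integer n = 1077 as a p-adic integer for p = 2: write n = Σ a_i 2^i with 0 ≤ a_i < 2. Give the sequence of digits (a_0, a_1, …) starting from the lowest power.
(a_0, a_1, …) = (1, 0, 1, 0, 1, 1, 0, 0, 0, 0, 1)

Repeated division by 2 gives the digits low-to-high: 1077 = 1 + 1·2^2 + 1·2^4 + 1·2^5 + 1·2^10. Digit sequence: (1, 0, 1, 0, 1, 1, 0, 0, 0, 0, 1).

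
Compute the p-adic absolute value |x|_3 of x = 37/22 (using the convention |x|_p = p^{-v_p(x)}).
|37/22|_3 = 1

Step 1 — compute v_3(x) by factoring powers of 3 out of the numerator and denominator: v_3(37/22) = 0. Step 2 — apply |x|_p = p^{-v_p(x)} = 3^{0} = 1.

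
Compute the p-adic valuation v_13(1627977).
v_13(1627977) = 4

v_13(n) is the largest exponent k such that 13^k divides n. Factor out: 1627977 = 13^4 · 57. (Sign doesn't affect v_p.) So v_13(1627977) = 4.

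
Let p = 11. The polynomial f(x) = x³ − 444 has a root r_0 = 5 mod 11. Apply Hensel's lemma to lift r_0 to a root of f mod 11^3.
r_2 = 995 (mod 1331)

Hensel: r_{i+1} = r_i − f(r_i)/f′(r_i) mod 11^{i+2}, where f′(x) = 3x². Iterate:
  r_0 = 5 (mod 11)
  r_1 = 27 (mod 121)
  r_2 = 995 (mod 1331)
Final: r = 995 with f(r) ≡ 0 mod 11^3.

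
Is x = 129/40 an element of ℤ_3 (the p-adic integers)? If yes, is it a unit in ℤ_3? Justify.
x ∈ ℤ_3 but not a unit; v_3(x) = 1 > 0

ℤ_3 = {x ∈ ℚ_3 : v_3(x) ≥ 0} and ℤ_3^× = {x ∈ ℤ_3 : v_3(x) = 0}. Here v_3(129/40) = v_3(num) − v_3(den) = 1; compare against these criteria.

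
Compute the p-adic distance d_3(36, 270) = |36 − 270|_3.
d_3(36, 270) = 1/9

Step 1 — x − y = 36 − 270 = -234. Step 2 — v_3(-234) = 2 (factor: -234 = −(3^2 · 26); the sign does not affect v_p). Step 3 — |x − y|_3 = 3^{-2} = 1/9.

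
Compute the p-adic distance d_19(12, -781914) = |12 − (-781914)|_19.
d_19(12, -781914) = 1/130321

Step 1 — x − y = 12 − (-781914) = 781926. Step 2 — v_19(781926) = 4 (factor: 781926 = (19^4 · 6); the sign does not affect v_p). Step 3 — |x − y|_19 = 19^{-4} = 1/130321.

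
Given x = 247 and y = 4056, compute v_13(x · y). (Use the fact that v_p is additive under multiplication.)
v_13(1001832) = 3

v_p(x) = 1 (factor: 247 = 13^1 · 19); v_p(y) = 2 (factor: 4056 = 13^2 · 24). Additivity: v_p(xy) = v_p(x) + v_p(y) = 1 + 2 = 3. (Direct check: xy = 1001832 = 13^3 · (456).)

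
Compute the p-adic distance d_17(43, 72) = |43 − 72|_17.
d_17(43, 72) = 1

Step 1 — x − y = 43 − 72 = -29. Step 2 — v_17(-29) = 0 (factor: -29 = −(17^0 · 29); the sign does not affect v_p). Step 3 — |x − y|_17 = 17^{0} = 1.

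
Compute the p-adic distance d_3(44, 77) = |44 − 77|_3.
d_3(44, 77) = 1/3

Step 1 — x − y = 44 − 77 = -33. Step 2 — v_3(-33) = 1 (factor: -33 = −(3^1 · 11); the sign does not affect v_p). Step 3 — |x − y|_3 = 3^{-1} = 1/3.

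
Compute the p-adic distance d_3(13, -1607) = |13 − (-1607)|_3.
d_3(13, -1607) = 1/81

Step 1 — x − y = 13 − (-1607) = 1620. Step 2 — v_3(1620) = 4 (factor: 1620 = (3^4 · 20); the sign does not affect v_p). Step 3 — |x − y|_3 = 3^{-4} = 1/81.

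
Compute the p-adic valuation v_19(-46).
v_19(-46) = 0

v_19(n) is the largest exponent k such that 19^k divides n. Factor out: -46 = -19^0 · 46. (Sign doesn't affect v_p.) So v_19(-46) = 0.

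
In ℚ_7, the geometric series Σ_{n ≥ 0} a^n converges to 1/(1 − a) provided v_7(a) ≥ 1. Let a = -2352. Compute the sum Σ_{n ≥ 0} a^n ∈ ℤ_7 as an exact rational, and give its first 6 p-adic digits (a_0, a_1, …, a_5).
Σ a^n = 1/(1 − a) = 1/2353;  first 6 digits = (1, 0, 1, 0, 0, 0)

v_7(a) = 2 ≥ 1, so the series converges in ℤ_7 to 1/(1 − a) = 1/(1 − (-2352)) = 1/2353. Expand this rational in ℤ_7: compute digits iteratively via d_i = x_i mod 7, x_{i+1} = (x_i − d_i)/7. The first 6 digits are (1, 0, 1, 0, 0, 0).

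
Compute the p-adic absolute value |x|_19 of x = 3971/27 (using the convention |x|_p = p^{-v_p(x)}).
|3971/27|_19 = 1/361

Step 1 — compute v_19(x) by factoring powers of 19 out of the numerator and denominator: v_19(3971/27) = 2. Step 2 — apply |x|_p = p^{-v_p(x)} = 19^{-2} = 1/361.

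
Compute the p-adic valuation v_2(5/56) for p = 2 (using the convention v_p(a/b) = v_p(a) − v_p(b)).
v_2(5/56) = -3

Factor powers of 2 from the numerator and denominator of the reduced fraction: 5 = 2^0 · 5 and 56 = 2^3 · 7. Apply v_p(a/b) = v_p(a) − v_p(b): v_2(5/56) = 0 − 3 = -3.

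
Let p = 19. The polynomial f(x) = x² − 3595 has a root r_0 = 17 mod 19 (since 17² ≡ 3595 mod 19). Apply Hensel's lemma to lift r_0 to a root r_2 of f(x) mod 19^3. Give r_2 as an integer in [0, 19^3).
r_2 = 4786 (mod 6859)

Hensel's recurrence: r_{i+1} = r_i − f(r_i)·(f′(r_i))^{-1} mod 19^{i+2}, with f′(x) = 2x. Iterate:
  r_0 = 17 (mod 19)
  r_1 = 93 (mod 361)
  r_2 = 4786 (mod 6859)
Final: r_2 = 4786, and one checks f(r_2) ≡ 0 mod 19^3.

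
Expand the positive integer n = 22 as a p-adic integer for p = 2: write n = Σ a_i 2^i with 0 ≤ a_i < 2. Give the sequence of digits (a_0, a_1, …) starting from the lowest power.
(a_0, a_1, …) = (0, 1, 1, 0, 1)

Repeated division by 2 gives the digits low-to-high: 22 = 1·2^1 + 1·2^2 + 1·2^4. Digit sequence: (0, 1, 1, 0, 1).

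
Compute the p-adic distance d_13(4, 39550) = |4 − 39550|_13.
d_13(4, 39550) = 1/2197

Step 1 — x − y = 4 − 39550 = -39546. Step 2 — v_13(-39546) = 3 (factor: -39546 = −(13^3 · 18); the sign does not affect v_p). Step 3 — |x − y|_13 = 13^{-3} = 1/2197.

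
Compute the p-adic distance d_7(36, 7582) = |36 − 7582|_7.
d_7(36, 7582) = 1/343

Step 1 — x − y = 36 − 7582 = -7546. Step 2 — v_7(-7546) = 3 (factor: -7546 = −(7^3 · 22); the sign does not affect v_p). Step 3 — |x − y|_7 = 7^{-3} = 1/343.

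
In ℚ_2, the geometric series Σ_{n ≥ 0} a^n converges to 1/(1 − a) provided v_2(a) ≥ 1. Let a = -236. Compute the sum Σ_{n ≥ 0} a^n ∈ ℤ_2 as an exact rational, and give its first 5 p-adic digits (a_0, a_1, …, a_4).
Σ a^n = 1/(1 − a) = 1/237;  first 5 digits = (1, 0, 1, 0, 0)

v_2(a) = 2 ≥ 1, so the series converges in ℤ_2 to 1/(1 − a) = 1/(1 − (-236)) = 1/237. Expand this rational in ℤ_2: compute digits iteratively via d_i = x_i mod 2, x_{i+1} = (x_i − d_i)/2. The first 5 digits are (1, 0, 1, 0, 0).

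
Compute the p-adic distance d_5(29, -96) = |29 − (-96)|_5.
d_5(29, -96) = 1/125

Step 1 — x − y = 29 − (-96) = 125. Step 2 — v_5(125) = 3 (factor: 125 = (5^3 · 1); the sign does not affect v_p). Step 3 — |x − y|_5 = 5^{-3} = 1/125.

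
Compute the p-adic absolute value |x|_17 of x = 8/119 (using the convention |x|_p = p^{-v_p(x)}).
|8/119|_17 = 17

Step 1 — compute v_17(x) by factoring powers of 17 out of the numerator and denominator: v_17(8/119) = -1. Step 2 — apply |x|_p = p^{-v_p(x)} = 17^{1} = 17.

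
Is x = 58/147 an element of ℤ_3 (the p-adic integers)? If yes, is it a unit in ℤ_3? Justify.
x ∉ ℤ_3 (v_3(x) = -1 < 0)

ℤ_3 = {x ∈ ℚ_3 : v_3(x) ≥ 0} and ℤ_3^× = {x ∈ ℤ_3 : v_3(x) = 0}. Here v_3(58/147) = v_3(num) − v_3(den) = -1; compare against these criteria.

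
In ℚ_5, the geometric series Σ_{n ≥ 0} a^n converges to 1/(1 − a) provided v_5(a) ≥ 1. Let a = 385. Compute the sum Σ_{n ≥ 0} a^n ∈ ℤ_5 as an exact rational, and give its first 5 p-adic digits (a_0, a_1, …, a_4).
Σ a^n = 1/(1 − a) = -1/384;  first 5 digits = (1, 2, 4, 1, 0)

v_5(a) = 1 ≥ 1, so the series converges in ℤ_5 to 1/(1 − a) = 1/(1 − 385) = -1/384. Expand this rational in ℤ_5: compute digits iteratively via d_i = x_i mod 5, x_{i+1} = (x_i − d_i)/5. The first 5 digits are (1, 2, 4, 1, 0).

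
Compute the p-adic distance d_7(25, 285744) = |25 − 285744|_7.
d_7(25, 285744) = 1/16807

Step 1 — x − y = 25 − 285744 = -285719. Step 2 — v_7(-285719) = 5 (factor: -285719 = −(7^5 · 17); the sign does not affect v_p). Step 3 — |x − y|_7 = 7^{-5} = 1/16807.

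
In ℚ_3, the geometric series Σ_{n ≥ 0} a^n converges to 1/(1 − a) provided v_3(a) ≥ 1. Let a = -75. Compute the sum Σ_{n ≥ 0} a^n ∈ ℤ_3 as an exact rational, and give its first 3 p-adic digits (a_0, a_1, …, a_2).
Σ a^n = 1/(1 − a) = 1/76;  first 3 digits = (1, 2, 1)

v_3(a) = 1 ≥ 1, so the series converges in ℤ_3 to 1/(1 − a) = 1/(1 − (-75)) = 1/76. Expand this rational in ℤ_3: compute digits iteratively via d_i = x_i mod 3, x_{i+1} = (x_i − d_i)/3. The first 3 digits are (1, 2, 1).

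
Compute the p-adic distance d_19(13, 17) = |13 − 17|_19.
d_19(13, 17) = 1

Step 1 — x − y = 13 − 17 = -4. Step 2 — v_19(-4) = 0 (factor: -4 = −(19^0 · 4); the sign does not affect v_p). Step 3 — |x − y|_19 = 19^{0} = 1.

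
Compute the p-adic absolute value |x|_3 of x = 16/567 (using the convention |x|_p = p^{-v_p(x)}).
|16/567|_3 = 81

Step 1 — compute v_3(x) by factoring powers of 3 out of the numerator and denominator: v_3(16/567) = -4. Step 2 — apply |x|_p = p^{-v_p(x)} = 3^{4} = 81.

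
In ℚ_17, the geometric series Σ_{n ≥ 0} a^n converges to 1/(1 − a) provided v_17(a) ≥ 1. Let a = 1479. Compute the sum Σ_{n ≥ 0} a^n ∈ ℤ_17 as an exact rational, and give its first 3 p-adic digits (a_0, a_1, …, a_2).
Σ a^n = 1/(1 − a) = -1/1478;  first 3 digits = (1, 2, 9)

v_17(a) = 1 ≥ 1, so the series converges in ℤ_17 to 1/(1 − a) = 1/(1 − 1479) = -1/1478. Expand this rational in ℤ_17: compute digits iteratively via d_i = x_i mod 17, x_{i+1} = (x_i − d_i)/17. The first 3 digits are (1, 2, 9).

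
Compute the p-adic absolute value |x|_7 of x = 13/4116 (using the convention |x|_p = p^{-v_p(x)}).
|13/4116|_7 = 343

Step 1 — compute v_7(x) by factoring powers of 7 out of the numerator and denominator: v_7(13/4116) = -3. Step 2 — apply |x|_p = p^{-v_p(x)} = 7^{3} = 343.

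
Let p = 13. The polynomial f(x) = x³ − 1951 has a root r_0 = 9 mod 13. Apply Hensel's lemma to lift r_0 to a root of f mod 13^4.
r_3 = 4858 (mod 28561)

Hensel: r_{i+1} = r_i − f(r_i)/f′(r_i) mod 13^{i+2}, where f′(x) = 3x². Iterate:
  r_0 = 9 (mod 13)
  r_1 = 126 (mod 169)
  r_2 = 464 (mod 2197)
  r_3 = 4858 (mod 28561)
Final: r = 4858 with f(r) ≡ 0 mod 13^4.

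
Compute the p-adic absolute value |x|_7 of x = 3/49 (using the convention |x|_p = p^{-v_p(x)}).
|3/49|_7 = 49

Step 1 — compute v_7(x) by factoring powers of 7 out of the numerator and denominator: v_7(3/49) = -2. Step 2 — apply |x|_p = p^{-v_p(x)} = 7^{2} = 49.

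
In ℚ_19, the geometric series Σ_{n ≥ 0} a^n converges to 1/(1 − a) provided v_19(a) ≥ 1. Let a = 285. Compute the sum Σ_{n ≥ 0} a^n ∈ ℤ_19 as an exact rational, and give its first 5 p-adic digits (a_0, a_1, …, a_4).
Σ a^n = 1/(1 − a) = -1/284;  first 5 digits = (1, 15, 16, 4, 16)

v_19(a) = 1 ≥ 1, so the series converges in ℤ_19 to 1/(1 − a) = 1/(1 − 285) = -1/284. Expand this rational in ℤ_19: compute digits iteratively via d_i = x_i mod 19, x_{i+1} = (x_i − d_i)/19. The first 5 digits are (1, 15, 16, 4, 16).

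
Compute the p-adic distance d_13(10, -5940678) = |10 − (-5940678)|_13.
d_13(10, -5940678) = 1/371293

Step 1 — x − y = 10 − (-5940678) = 5940688. Step 2 — v_13(5940688) = 5 (factor: 5940688 = (13^5 · 16); the sign does not affect v_p). Step 3 — |x − y|_13 = 13^{-5} = 1/371293.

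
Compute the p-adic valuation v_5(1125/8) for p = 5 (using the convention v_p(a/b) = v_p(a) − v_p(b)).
v_5(1125/8) = 3

Factor powers of 5 from the numerator and denominator of the reduced fraction: 1125 = 5^3 · 9 and 8 = 5^0 · 8. Apply v_p(a/b) = v_p(a) − v_p(b): v_5(1125/8) = 3 − 0 = 3.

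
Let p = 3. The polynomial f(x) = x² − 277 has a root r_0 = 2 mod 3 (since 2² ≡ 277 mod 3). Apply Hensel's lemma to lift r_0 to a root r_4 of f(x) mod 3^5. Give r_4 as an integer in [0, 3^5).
r_4 = 95 (mod 243)

Hensel's recurrence: r_{i+1} = r_i − f(r_i)·(f′(r_i))^{-1} mod 3^{i+2}, with f′(x) = 2x. Iterate:
  r_0 = 2 (mod 3)
  r_1 = 5 (mod 9)
  r_2 = 14 (mod 27)
  r_3 = 14 (mod 81)
  r_4 = 95 (mod 243)
Final: r_4 = 95, and one checks f(r_4) ≡ 0 mod 3^5.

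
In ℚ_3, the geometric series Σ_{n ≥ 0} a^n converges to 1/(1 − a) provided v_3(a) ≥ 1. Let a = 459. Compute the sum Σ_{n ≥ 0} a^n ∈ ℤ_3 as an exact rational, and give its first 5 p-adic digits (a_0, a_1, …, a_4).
Σ a^n = 1/(1 − a) = -1/458;  first 5 digits = (1, 0, 0, 2, 2)

v_3(a) = 3 ≥ 1, so the series converges in ℤ_3 to 1/(1 − a) = 1/(1 − 459) = -1/458. Expand this rational in ℤ_3: compute digits iteratively via d_i = x_i mod 3, x_{i+1} = (x_i − d_i)/3. The first 5 digits are (1, 0, 0, 2, 2).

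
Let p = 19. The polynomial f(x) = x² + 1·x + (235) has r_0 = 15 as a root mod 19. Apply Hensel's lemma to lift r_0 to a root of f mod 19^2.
r_1 = 186 (mod 361)

Hensel: r_{i+1} = r_i − f(r_i)·(f′(r_i))^{-1} mod 19^{i+2}, f′(x) = 2x + 1. Iterate:
  r_0 = 15 (mod 19)
  r_1 = 186 (mod 361)
Final: r = 186 satisfies f(r) ≡ 0 mod 19^2.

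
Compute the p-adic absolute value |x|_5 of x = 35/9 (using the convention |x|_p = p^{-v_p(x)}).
|35/9|_5 = 1/5

Step 1 — compute v_5(x) by factoring powers of 5 out of the numerator and denominator: v_5(35/9) = 1. Step 2 — apply |x|_p = p^{-v_p(x)} = 5^{-1} = 1/5.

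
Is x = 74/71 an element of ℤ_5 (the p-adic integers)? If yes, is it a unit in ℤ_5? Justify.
x ∈ ℤ_5^× (unit); v_5(x) = 0

ℤ_5 = {x ∈ ℚ_5 : v_5(x) ≥ 0} and ℤ_5^× = {x ∈ ℤ_5 : v_5(x) = 0}. Here v_5(74/71) = v_5(num) − v_5(den) = 0; compare against these criteria.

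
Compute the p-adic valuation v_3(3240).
v_3(3240) = 4

v_3(n) is the largest exponent k such that 3^k divides n. Factor out: 3240 = 3^4 · 40. (Sign doesn't affect v_p.) So v_3(3240) = 4.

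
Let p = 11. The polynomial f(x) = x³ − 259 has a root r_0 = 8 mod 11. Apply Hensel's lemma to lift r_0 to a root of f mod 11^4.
r_3 = 13582 (mod 14641)

Hensel: r_{i+1} = r_i − f(r_i)/f′(r_i) mod 11^{i+2}, where f′(x) = 3x². Iterate:
  r_0 = 8 (mod 11)
  r_1 = 30 (mod 121)
  r_2 = 272 (mod 1331)
  r_3 = 13582 (mod 14641)
Final: r = 13582 with f(r) ≡ 0 mod 11^4.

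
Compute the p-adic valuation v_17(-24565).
v_17(-24565) = 3

v_17(n) is the largest exponent k such that 17^k divides n. Factor out: -24565 = -17^3 · 5. (Sign doesn't affect v_p.) So v_17(-24565) = 3.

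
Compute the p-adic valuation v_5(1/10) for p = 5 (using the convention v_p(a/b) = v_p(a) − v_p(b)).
v_5(1/10) = -1

Factor powers of 5 from the numerator and denominator of the reduced fraction: 1 = 5^0 · 1 and 10 = 5^1 · 2. Apply v_p(a/b) = v_p(a) − v_p(b): v_5(1/10) = 0 − 1 = -1.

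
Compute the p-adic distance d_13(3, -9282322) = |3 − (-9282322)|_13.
d_13(3, -9282322) = 1/371293

Step 1 — x − y = 3 − (-9282322) = 9282325. Step 2 — v_13(9282325) = 5 (factor: 9282325 = (13^5 · 25); the sign does not affect v_p). Step 3 — |x − y|_13 = 13^{-5} = 1/371293.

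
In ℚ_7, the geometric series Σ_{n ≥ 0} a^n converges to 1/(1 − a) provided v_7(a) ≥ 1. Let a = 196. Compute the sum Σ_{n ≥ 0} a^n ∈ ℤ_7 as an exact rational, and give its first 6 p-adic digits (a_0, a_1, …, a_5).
Σ a^n = 1/(1 − a) = -1/195;  first 6 digits = (1, 0, 4, 0, 2, 2)

v_7(a) = 2 ≥ 1, so the series converges in ℤ_7 to 1/(1 − a) = 1/(1 − 196) = -1/195. Expand this rational in ℤ_7: compute digits iteratively via d_i = x_i mod 7, x_{i+1} = (x_i − d_i)/7. The first 6 digits are (1, 0, 4, 0, 2, 2).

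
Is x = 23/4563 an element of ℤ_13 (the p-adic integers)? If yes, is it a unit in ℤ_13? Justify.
x ∉ ℤ_13 (v_13(x) = -2 < 0)

ℤ_13 = {x ∈ ℚ_13 : v_13(x) ≥ 0} and ℤ_13^× = {x ∈ ℤ_13 : v_13(x) = 0}. Here v_13(23/4563) = v_13(num) − v_13(den) = -2; compare against these criteria.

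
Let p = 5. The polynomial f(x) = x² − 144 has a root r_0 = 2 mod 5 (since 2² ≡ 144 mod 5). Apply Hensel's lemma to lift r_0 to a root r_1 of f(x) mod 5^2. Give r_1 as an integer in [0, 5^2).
r_1 = 12 (mod 25)

Hensel's recurrence: r_{i+1} = r_i − f(r_i)·(f′(r_i))^{-1} mod 5^{i+2}, with f′(x) = 2x. Iterate:
  r_0 = 2 (mod 5)
  r_1 = 12 (mod 25)
Final: r_1 = 12, and one checks f(r_1) ≡ 0 mod 5^2.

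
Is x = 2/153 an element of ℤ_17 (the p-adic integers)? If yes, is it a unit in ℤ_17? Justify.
x ∉ ℤ_17 (v_17(x) = -1 < 0)

ℤ_17 = {x ∈ ℚ_17 : v_17(x) ≥ 0} and ℤ_17^× = {x ∈ ℤ_17 : v_17(x) = 0}. Here v_17(2/153) = v_17(num) − v_17(den) = -1; compare against these criteria.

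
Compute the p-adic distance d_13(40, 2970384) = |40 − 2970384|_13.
d_13(40, 2970384) = 1/371293

Step 1 — x − y = 40 − 2970384 = -2970344. Step 2 — v_13(-2970344) = 5 (factor: -2970344 = −(13^5 · 8); the sign does not affect v_p). Step 3 — |x − y|_13 = 13^{-5} = 1/371293.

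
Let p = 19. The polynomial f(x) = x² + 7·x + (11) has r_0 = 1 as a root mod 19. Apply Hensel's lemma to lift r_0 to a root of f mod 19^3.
r_2 = 3649 (mod 6859)

Hensel: r_{i+1} = r_i − f(r_i)·(f′(r_i))^{-1} mod 19^{i+2}, f′(x) = 2x + 7. Iterate:
  r_0 = 1 (mod 19)
  r_1 = 39 (mod 361)
  r_2 = 3649 (mod 6859)
Final: r = 3649 satisfies f(r) ≡ 0 mod 19^3.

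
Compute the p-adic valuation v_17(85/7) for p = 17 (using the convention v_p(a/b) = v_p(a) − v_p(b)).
v_17(85/7) = 1

Factor powers of 17 from the numerator and denominator of the reduced fraction: 85 = 17^1 · 5 and 7 = 17^0 · 7. Apply v_p(a/b) = v_p(a) − v_p(b): v_17(85/7) = 1 − 0 = 1.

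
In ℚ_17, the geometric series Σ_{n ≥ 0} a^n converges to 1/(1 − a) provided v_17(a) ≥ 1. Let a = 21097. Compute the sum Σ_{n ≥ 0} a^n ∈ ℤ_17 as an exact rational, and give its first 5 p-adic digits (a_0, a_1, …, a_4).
Σ a^n = 1/(1 − a) = -1/21096;  first 5 digits = (1, 0, 5, 4, 8)

v_17(a) = 2 ≥ 1, so the series converges in ℤ_17 to 1/(1 − a) = 1/(1 − 21097) = -1/21096. Expand this rational in ℤ_17: compute digits iteratively via d_i = x_i mod 17, x_{i+1} = (x_i − d_i)/17. The first 5 digits are (1, 0, 5, 4, 8).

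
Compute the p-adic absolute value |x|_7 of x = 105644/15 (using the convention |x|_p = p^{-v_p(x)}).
|105644/15|_7 = 1/2401

Step 1 — compute v_7(x) by factoring powers of 7 out of the numerator and denominator: v_7(105644/15) = 4. Step 2 — apply |x|_p = p^{-v_p(x)} = 7^{-4} = 1/2401.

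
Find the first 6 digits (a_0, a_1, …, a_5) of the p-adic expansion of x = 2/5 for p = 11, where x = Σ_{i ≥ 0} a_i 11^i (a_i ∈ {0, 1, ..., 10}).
(a_0, …, a_5) = (7, 6, 6, 6, 6, 6)

v_11(2/5) = 0 (numerator and denominator both coprime to 11), so x ∈ ℤ_11^×. Compute digits iteratively via a_i = x_i mod 11, x_{i+1} = (x_i − a_i)/11, with x_0 = x:
  x_0 = 2/5;  a_0 = 7;  x_1 = (x_0 − 7)/11 = -3/5
  x_1 = -3/5;  a_1 = 6;  x_2 = (x_1 − 6)/11 = -3/5
  x_2 = -3/5;  a_2 = 6;  x_3 = (x_2 − 6)/11 = -3/5
  x_3 = -3/5;  a_3 = 6;  x_4 = (x_3 − 6)/11 = -3/5
  x_4 = -3/5;  a_4 = 6;  x_5 = (x_4 − 6)/11 = -3/5
  x_5 = -3/5;  a_5 = 6;  x_6 = (x_5 − 6)/11 = -3/5
Digits: (7, 6, 6, 6, 6, 6).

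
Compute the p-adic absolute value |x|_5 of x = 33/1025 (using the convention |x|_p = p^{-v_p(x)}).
|33/1025|_5 = 25

Step 1 — compute v_5(x) by factoring powers of 5 out of the numerator and denominator: v_5(33/1025) = -2. Step 2 — apply |x|_p = p^{-v_p(x)} = 5^{2} = 25.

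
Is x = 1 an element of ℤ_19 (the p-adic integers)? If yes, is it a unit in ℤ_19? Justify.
x ∈ ℤ_19^× (unit); v_19(x) = 0

ℤ_19 = {x ∈ ℚ_19 : v_19(x) ≥ 0} and ℤ_19^× = {x ∈ ℤ_19 : v_19(x) = 0}. Here v_19(1) = v_19(num) − v_19(den) = 0; compare against these criteria.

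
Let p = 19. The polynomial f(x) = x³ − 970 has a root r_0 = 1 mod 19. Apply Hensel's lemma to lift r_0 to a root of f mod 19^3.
r_2 = 5739 (mod 6859)

Hensel: r_{i+1} = r_i − f(r_i)/f′(r_i) mod 19^{i+2}, where f′(x) = 3x². Iterate:
  r_0 = 1 (mod 19)
  r_1 = 324 (mod 361)
  r_2 = 5739 (mod 6859)
Final: r = 5739 with f(r) ≡ 0 mod 19^3.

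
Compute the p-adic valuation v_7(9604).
v_7(9604) = 4

v_7(n) is the largest exponent k such that 7^k divides n. Factor out: 9604 = 7^4 · 4. (Sign doesn't affect v_p.) So v_7(9604) = 4.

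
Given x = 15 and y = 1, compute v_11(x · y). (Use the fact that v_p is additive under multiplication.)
v_11(15) = 0

v_p(x) = 0 (factor: 15 = 11^0 · 15); v_p(y) = 0 (factor: 1 = 11^0 · 1). Additivity: v_p(xy) = v_p(x) + v_p(y) = 0 + 0 = 0. (Direct check: xy = 15 = 11^0 · (15).)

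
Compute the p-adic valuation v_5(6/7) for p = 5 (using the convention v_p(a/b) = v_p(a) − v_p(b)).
v_5(6/7) = 0

Factor powers of 5 from the numerator and denominator of the reduced fraction: 6 = 5^0 · 6 and 7 = 5^0 · 7. Apply v_p(a/b) = v_p(a) − v_p(b): v_5(6/7) = 0 − 0 = 0.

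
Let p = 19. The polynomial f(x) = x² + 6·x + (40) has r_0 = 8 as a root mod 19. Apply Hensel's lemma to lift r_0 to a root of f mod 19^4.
r_3 = 85033 (mod 130321)

Hensel: r_{i+1} = r_i − f(r_i)·(f′(r_i))^{-1} mod 19^{i+2}, f′(x) = 2x + 6. Iterate:
  r_0 = 8 (mod 19)
  r_1 = 198 (mod 361)
  r_2 = 2725 (mod 6859)
  r_3 = 85033 (mod 130321)
Final: r = 85033 satisfies f(r) ≡ 0 mod 19^4.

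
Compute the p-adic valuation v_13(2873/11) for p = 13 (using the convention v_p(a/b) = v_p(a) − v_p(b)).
v_13(2873/11) = 2

Factor powers of 13 from the numerator and denominator of the reduced fraction: 2873 = 13^2 · 17 and 11 = 13^0 · 11. Apply v_p(a/b) = v_p(a) − v_p(b): v_13(2873/11) = 2 − 0 = 2.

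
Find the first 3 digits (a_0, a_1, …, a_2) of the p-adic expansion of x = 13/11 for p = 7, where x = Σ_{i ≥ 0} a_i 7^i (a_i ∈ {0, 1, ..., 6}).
(a_0, …, a_2) = (5, 2, 6)

v_7(13/11) = 0 (numerator and denominator both coprime to 7), so x ∈ ℤ_7^×. Compute digits iteratively via a_i = x_i mod 7, x_{i+1} = (x_i − a_i)/7, with x_0 = x:
  x_0 = 13/11;  a_0 = 5;  x_1 = (x_0 − 5)/7 = -6/11
  x_1 = -6/11;  a_1 = 2;  x_2 = (x_1 − 2)/7 = -4/11
  x_2 = -4/11;  a_2 = 6;  x_3 = (x_2 − 6)/7 = -10/11
Digits: (5, 2, 6).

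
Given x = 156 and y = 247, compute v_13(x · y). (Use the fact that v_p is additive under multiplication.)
v_13(38532) = 2

v_p(x) = 1 (factor: 156 = 13^1 · 12); v_p(y) = 1 (factor: 247 = 13^1 · 19). Additivity: v_p(xy) = v_p(x) + v_p(y) = 1 + 1 = 2. (Direct check: xy = 38532 = 13^2 · (228).)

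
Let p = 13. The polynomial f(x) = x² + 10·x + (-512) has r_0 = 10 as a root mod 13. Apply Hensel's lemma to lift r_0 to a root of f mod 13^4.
r_3 = 4651 (mod 28561)

Hensel: r_{i+1} = r_i − f(r_i)·(f′(r_i))^{-1} mod 13^{i+2}, f′(x) = 2x + 10. Iterate:
  r_0 = 10 (mod 13)
  r_1 = 88 (mod 169)
  r_2 = 257 (mod 2197)
  r_3 = 4651 (mod 28561)
Final: r = 4651 satisfies f(r) ≡ 0 mod 13^4.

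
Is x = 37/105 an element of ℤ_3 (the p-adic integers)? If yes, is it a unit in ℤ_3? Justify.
x ∉ ℤ_3 (v_3(x) = -1 < 0)

ℤ_3 = {x ∈ ℚ_3 : v_3(x) ≥ 0} and ℤ_3^× = {x ∈ ℤ_3 : v_3(x) = 0}. Here v_3(37/105) = v_3(num) − v_3(den) = -1; compare against these criteria.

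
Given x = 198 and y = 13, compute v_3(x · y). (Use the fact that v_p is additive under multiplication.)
v_3(2574) = 2

v_p(x) = 2 (factor: 198 = 3^2 · 22); v_p(y) = 0 (factor: 13 = 3^0 · 13). Additivity: v_p(xy) = v_p(x) + v_p(y) = 2 + 0 = 2. (Direct check: xy = 2574 = 3^2 · (286).)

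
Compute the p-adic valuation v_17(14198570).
v_17(14198570) = 5

v_17(n) is the largest exponent k such that 17^k divides n. Factor out: 14198570 = 17^5 · 10. (Sign doesn't affect v_p.) So v_17(14198570) = 5.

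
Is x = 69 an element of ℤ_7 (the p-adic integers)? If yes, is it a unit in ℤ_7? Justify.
x ∈ ℤ_7^× (unit); v_7(x) = 0

ℤ_7 = {x ∈ ℚ_7 : v_7(x) ≥ 0} and ℤ_7^× = {x ∈ ℤ_7 : v_7(x) = 0}. Here v_7(69) = v_7(num) − v_7(den) = 0; compare against these criteria.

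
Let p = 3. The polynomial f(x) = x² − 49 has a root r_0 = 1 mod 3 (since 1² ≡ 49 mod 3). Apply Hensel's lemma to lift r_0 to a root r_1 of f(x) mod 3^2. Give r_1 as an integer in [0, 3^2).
r_1 = 7 (mod 9)

Hensel's recurrence: r_{i+1} = r_i − f(r_i)·(f′(r_i))^{-1} mod 3^{i+2}, with f′(x) = 2x. Iterate:
  r_0 = 1 (mod 3)
  r_1 = 7 (mod 9)
Final: r_1 = 7, and one checks f(r_1) ≡ 0 mod 3^2.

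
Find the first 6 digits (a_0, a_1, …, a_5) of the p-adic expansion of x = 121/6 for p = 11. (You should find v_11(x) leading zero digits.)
(a_0, …, a_5) = (0, 0, 2, 9, 1, 9)

v_11(121/6) = 2, so a_0 = ... = a_1 = 0. Factor out: x = 11^2 · u with u = 1/6 a unit in ℤ_11. Expand u iteratively via a_{v+i} = u_i mod 11, u_{i+1} = (u_i − a_{v+i})/11:
  u_0 = 1/6;  a_2 = 2;  u_1 = (u_0 − 2)/11 = -1/6
  u_1 = -1/6;  a_3 = 9;  u_2 = (u_1 − 9)/11 = -5/6
  u_2 = -5/6;  a_4 = 1;  u_3 = (u_2 − 1)/11 = -1/6
  u_3 = -1/6;  a_5 = 9;  u_4 = (u_3 − 9)/11 = -5/6
Digits: (0, 0, 2, 9, 1, 9).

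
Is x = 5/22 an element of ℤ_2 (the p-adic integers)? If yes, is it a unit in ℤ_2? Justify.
x ∉ ℤ_2 (v_2(x) = -1 < 0)

ℤ_2 = {x ∈ ℚ_2 : v_2(x) ≥ 0} and ℤ_2^× = {x ∈ ℤ_2 : v_2(x) = 0}. Here v_2(5/22) = v_2(num) − v_2(den) = -1; compare against these criteria.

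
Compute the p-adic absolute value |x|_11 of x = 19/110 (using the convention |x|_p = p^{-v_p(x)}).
|19/110|_11 = 11

Step 1 — compute v_11(x) by factoring powers of 11 out of the numerator and denominator: v_11(19/110) = -1. Step 2 — apply |x|_p = p^{-v_p(x)} = 11^{1} = 11.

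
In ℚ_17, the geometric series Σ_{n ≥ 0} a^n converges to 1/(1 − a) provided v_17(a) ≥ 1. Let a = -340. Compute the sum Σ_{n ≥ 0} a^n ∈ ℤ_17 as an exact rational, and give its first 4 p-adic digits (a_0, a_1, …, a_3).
Σ a^n = 1/(1 − a) = 1/341;  first 4 digits = (1, 14, 7, 13)

v_17(a) = 1 ≥ 1, so the series converges in ℤ_17 to 1/(1 − a) = 1/(1 − (-340)) = 1/341. Expand this rational in ℤ_17: compute digits iteratively via d_i = x_i mod 17, x_{i+1} = (x_i − d_i)/17. The first 4 digits are (1, 14, 7, 13).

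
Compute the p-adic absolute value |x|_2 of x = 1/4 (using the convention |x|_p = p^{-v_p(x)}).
|1/4|_2 = 4

Step 1 — compute v_2(x) by factoring powers of 2 out of the numerator and denominator: v_2(1/4) = -2. Step 2 — apply |x|_p = p^{-v_p(x)} = 2^{2} = 4.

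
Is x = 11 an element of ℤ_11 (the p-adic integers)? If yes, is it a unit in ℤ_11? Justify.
x ∈ ℤ_11 but not a unit; v_11(x) = 1 > 0

ℤ_11 = {x ∈ ℚ_11 : v_11(x) ≥ 0} and ℤ_11^× = {x ∈ ℤ_11 : v_11(x) = 0}. Here v_11(11) = v_11(num) − v_11(den) = 1; compare against these criteria.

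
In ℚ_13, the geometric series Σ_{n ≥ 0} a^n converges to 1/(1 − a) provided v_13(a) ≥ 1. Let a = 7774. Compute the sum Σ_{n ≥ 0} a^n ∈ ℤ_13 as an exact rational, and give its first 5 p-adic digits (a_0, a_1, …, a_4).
Σ a^n = 1/(1 − a) = -1/7773;  first 5 digits = (1, 0, 7, 3, 10)

v_13(a) = 2 ≥ 1, so the series converges in ℤ_13 to 1/(1 − a) = 1/(1 − 7774) = -1/7773. Expand this rational in ℤ_13: compute digits iteratively via d_i = x_i mod 13, x_{i+1} = (x_i − d_i)/13. The first 5 digits are (1, 0, 7, 3, 10).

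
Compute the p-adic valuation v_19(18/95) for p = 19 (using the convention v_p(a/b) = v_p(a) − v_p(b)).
v_19(18/95) = -1

Factor powers of 19 from the numerator and denominator of the reduced fraction: 18 = 19^0 · 18 and 95 = 19^1 · 5. Apply v_p(a/b) = v_p(a) − v_p(b): v_19(18/95) = 0 − 1 = -1.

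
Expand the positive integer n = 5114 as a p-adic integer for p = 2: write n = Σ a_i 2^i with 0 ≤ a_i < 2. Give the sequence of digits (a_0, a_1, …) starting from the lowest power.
(a_0, a_1, …) = (0, 1, 0, 1, 1, 1, 1, 1, 1, 1, 0, 0, 1)

Repeated division by 2 gives the digits low-to-high: 5114 = 1·2^1 + 1·2^3 + 1·2^4 + 1·2^5 + 1·2^6 + 1·2^7 + 1·2^8 + 1·2^9 + 1·2^12. Digit sequence: (0, 1, 0, 1, 1, 1, 1, 1, 1, 1, 0, 0, 1).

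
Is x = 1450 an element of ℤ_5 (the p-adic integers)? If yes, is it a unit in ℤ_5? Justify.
x ∈ ℤ_5 but not a unit; v_5(x) = 2 > 0

ℤ_5 = {x ∈ ℚ_5 : v_5(x) ≥ 0} and ℤ_5^× = {x ∈ ℤ_5 : v_5(x) = 0}. Here v_5(1450) = v_5(num) − v_5(den) = 2; compare against these criteria.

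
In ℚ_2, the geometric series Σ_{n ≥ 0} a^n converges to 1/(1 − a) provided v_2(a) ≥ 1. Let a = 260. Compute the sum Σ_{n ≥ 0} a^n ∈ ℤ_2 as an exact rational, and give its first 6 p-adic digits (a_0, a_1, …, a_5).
Σ a^n = 1/(1 − a) = -1/259;  first 6 digits = (1, 0, 1, 0, 1, 0)

v_2(a) = 2 ≥ 1, so the series converges in ℤ_2 to 1/(1 − a) = 1/(1 − 260) = -1/259. Expand this rational in ℤ_2: compute digits iteratively via d_i = x_i mod 2, x_{i+1} = (x_i − d_i)/2. The first 6 digits are (1, 0, 1, 0, 1, 0).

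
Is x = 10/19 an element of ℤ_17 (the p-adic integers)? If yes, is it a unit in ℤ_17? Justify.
x ∈ ℤ_17^× (unit); v_17(x) = 0

ℤ_17 = {x ∈ ℚ_17 : v_17(x) ≥ 0} and ℤ_17^× = {x ∈ ℤ_17 : v_17(x) = 0}. Here v_17(10/19) = v_17(num) − v_17(den) = 0; compare against these criteria.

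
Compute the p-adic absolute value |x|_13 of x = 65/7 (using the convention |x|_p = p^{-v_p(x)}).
|65/7|_13 = 1/13

Step 1 — compute v_13(x) by factoring powers of 13 out of the numerator and denominator: v_13(65/7) = 1. Step 2 — apply |x|_p = p^{-v_p(x)} = 13^{-1} = 1/13.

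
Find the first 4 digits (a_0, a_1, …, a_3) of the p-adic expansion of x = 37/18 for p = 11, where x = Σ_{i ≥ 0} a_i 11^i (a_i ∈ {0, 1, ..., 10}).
(a_0, …, a_3) = (10, 6, 0, 3)

v_11(37/18) = 0 (numerator and denominator both coprime to 11), so x ∈ ℤ_11^×. Compute digits iteratively via a_i = x_i mod 11, x_{i+1} = (x_i − a_i)/11, with x_0 = x:
  x_0 = 37/18;  a_0 = 10;  x_1 = (x_0 − 10)/11 = -13/18
  x_1 = -13/18;  a_1 = 6;  x_2 = (x_1 − 6)/11 = -11/18
  x_2 = -11/18;  a_2 = 0;  x_3 = (x_2 − 0)/11 = -1/18
  x_3 = -1/18;  a_3 = 3;  x_4 = (x_3 − 3)/11 = -5/18
Digits: (10, 6, 0, 3).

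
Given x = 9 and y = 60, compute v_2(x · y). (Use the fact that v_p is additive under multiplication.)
v_2(540) = 2

v_p(x) = 0 (factor: 9 = 2^0 · 9); v_p(y) = 2 (factor: 60 = 2^2 · 15). Additivity: v_p(xy) = v_p(x) + v_p(y) = 0 + 2 = 2. (Direct check: xy = 540 = 2^2 · (135).)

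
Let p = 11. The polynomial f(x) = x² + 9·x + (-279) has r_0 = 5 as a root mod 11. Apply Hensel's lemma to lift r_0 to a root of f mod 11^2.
r_1 = 16 (mod 121)

Hensel: r_{i+1} = r_i − f(r_i)·(f′(r_i))^{-1} mod 11^{i+2}, f′(x) = 2x + 9. Iterate:
  r_0 = 5 (mod 11)
  r_1 = 16 (mod 121)
Final: r = 16 satisfies f(r) ≡ 0 mod 11^2.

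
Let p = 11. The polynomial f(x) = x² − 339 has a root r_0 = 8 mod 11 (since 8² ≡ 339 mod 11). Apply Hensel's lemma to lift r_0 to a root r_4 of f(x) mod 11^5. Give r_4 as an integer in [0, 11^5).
r_4 = 72542 (mod 161051)

Hensel's recurrence: r_{i+1} = r_i − f(r_i)·(f′(r_i))^{-1} mod 11^{i+2}, with f′(x) = 2x. Iterate:
  r_0 = 8 (mod 11)
  r_1 = 63 (mod 121)
  r_2 = 668 (mod 1331)
  r_3 = 13978 (mod 14641)
  r_4 = 72542 (mod 161051)
Final: r_4 = 72542, and one checks f(r_4) ≡ 0 mod 11^5.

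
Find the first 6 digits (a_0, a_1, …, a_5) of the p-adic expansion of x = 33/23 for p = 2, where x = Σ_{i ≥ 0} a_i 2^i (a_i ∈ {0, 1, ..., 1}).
(a_0, …, a_5) = (1, 1, 1, 0, 0, 0)

v_2(33/23) = 0 (numerator and denominator both coprime to 2), so x ∈ ℤ_2^×. Compute digits iteratively via a_i = x_i mod 2, x_{i+1} = (x_i − a_i)/2, with x_0 = x:
  x_0 = 33/23;  a_0 = 1;  x_1 = (x_0 − 1)/2 = 5/23
  x_1 = 5/23;  a_1 = 1;  x_2 = (x_1 − 1)/2 = -9/23
  x_2 = -9/23;  a_2 = 1;  x_3 = (x_2 − 1)/2 = -16/23
  x_3 = -16/23;  a_3 = 0;  x_4 = (x_3 − 0)/2 = -8/23
  x_4 = -8/23;  a_4 = 0;  x_5 = (x_4 − 0)/2 = -4/23
  x_5 = -4/23;  a_5 = 0;  x_6 = (x_5 − 0)/2 = -2/23
Digits: (1, 1, 1, 0, 0, 0).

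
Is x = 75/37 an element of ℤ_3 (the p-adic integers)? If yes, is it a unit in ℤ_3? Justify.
x ∈ ℤ_3 but not a unit; v_3(x) = 1 > 0

ℤ_3 = {x ∈ ℚ_3 : v_3(x) ≥ 0} and ℤ_3^× = {x ∈ ℤ_3 : v_3(x) = 0}. Here v_3(75/37) = v_3(num) − v_3(den) = 1; compare against these criteria.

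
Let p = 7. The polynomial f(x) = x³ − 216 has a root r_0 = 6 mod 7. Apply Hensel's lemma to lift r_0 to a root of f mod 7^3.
r_2 = 6 (mod 343)

Hensel: r_{i+1} = r_i − f(r_i)/f′(r_i) mod 7^{i+2}, where f′(x) = 3x². Iterate:
  r_0 = 6 (mod 7)
  r_1 = 6 (mod 49)
  r_2 = 6 (mod 343)
Final: r = 6 with f(r) ≡ 0 mod 7^3.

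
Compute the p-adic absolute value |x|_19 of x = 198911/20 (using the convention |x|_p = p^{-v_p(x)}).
|198911/20|_19 = 1/6859

Step 1 — compute v_19(x) by factoring powers of 19 out of the numerator and denominator: v_19(198911/20) = 3. Step 2 — apply |x|_p = p^{-v_p(x)} = 19^{-3} = 1/6859.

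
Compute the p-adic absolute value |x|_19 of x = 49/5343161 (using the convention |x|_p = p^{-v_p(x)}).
|49/5343161|_19 = 130321

Step 1 — compute v_19(x) by factoring powers of 19 out of the numerator and denominator: v_19(49/5343161) = -4. Step 2 — apply |x|_p = p^{-v_p(x)} = 19^{4} = 130321.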